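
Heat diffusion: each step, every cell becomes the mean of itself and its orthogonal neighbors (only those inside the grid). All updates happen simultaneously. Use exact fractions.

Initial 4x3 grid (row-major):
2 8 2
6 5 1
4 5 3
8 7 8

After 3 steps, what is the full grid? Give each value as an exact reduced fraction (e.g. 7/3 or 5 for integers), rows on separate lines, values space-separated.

After step 1:
  16/3 17/4 11/3
  17/4 5 11/4
  23/4 24/5 17/4
  19/3 7 6
After step 2:
  83/18 73/16 32/9
  61/12 421/100 47/12
  317/60 134/25 89/20
  229/36 181/30 23/4
After step 3:
  2053/432 20327/4800 1733/432
  17269/3600 9253/2000 14519/3600
  19879/3600 7601/1500 5843/1200
  1591/270 10577/1800 487/90

Answer: 2053/432 20327/4800 1733/432
17269/3600 9253/2000 14519/3600
19879/3600 7601/1500 5843/1200
1591/270 10577/1800 487/90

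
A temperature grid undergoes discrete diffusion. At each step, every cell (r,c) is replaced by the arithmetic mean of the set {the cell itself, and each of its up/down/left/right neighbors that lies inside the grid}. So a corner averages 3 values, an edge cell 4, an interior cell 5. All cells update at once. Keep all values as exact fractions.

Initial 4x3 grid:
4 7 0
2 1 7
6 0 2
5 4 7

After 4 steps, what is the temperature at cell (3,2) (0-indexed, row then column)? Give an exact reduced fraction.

Answer: 6137/1620

Derivation:
Step 1: cell (3,2) = 13/3
Step 2: cell (3,2) = 37/9
Step 3: cell (3,2) = 4123/1080
Step 4: cell (3,2) = 6137/1620
Full grid after step 4:
  5651/1620 51089/14400 5611/1620
  76571/21600 6839/2000 2378/675
  8617/2400 65321/18000 2404/675
  457/120 162451/43200 6137/1620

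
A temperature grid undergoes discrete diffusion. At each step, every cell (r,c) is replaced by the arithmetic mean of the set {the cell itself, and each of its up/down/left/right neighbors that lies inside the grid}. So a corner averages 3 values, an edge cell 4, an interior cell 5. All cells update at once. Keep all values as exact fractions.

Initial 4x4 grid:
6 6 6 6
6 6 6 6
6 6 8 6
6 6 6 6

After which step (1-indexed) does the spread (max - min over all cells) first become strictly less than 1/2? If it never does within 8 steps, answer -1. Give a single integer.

Answer: 2

Derivation:
Step 1: max=13/2, min=6, spread=1/2
Step 2: max=161/25, min=6, spread=11/25
  -> spread < 1/2 first at step 2
Step 3: max=7567/1200, min=6, spread=367/1200
Step 4: max=33971/5400, min=1813/300, spread=1337/5400
Step 5: max=1013669/162000, min=54469/9000, spread=33227/162000
Step 6: max=30374327/4860000, min=328049/54000, spread=849917/4860000
Step 7: max=908514347/145800000, min=4928533/810000, spread=21378407/145800000
Step 8: max=27210462371/4374000000, min=1481688343/243000000, spread=540072197/4374000000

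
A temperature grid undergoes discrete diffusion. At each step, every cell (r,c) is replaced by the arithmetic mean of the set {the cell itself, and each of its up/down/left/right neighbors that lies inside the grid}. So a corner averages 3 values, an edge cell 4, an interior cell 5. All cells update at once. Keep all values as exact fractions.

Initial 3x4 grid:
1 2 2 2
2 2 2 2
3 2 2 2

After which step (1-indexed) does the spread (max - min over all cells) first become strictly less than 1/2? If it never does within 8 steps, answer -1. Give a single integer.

Answer: 2

Derivation:
Step 1: max=7/3, min=5/3, spread=2/3
Step 2: max=79/36, min=65/36, spread=7/18
  -> spread < 1/2 first at step 2
Step 3: max=913/432, min=815/432, spread=49/216
Step 4: max=5369/2592, min=4999/2592, spread=185/1296
Step 5: max=31819/15552, min=30389/15552, spread=715/7776
Step 6: max=63179/31104, min=61237/31104, spread=971/15552
Step 7: max=94327/46656, min=92297/46656, spread=1015/23328
Step 8: max=4513201/2239488, min=4444751/2239488, spread=34225/1119744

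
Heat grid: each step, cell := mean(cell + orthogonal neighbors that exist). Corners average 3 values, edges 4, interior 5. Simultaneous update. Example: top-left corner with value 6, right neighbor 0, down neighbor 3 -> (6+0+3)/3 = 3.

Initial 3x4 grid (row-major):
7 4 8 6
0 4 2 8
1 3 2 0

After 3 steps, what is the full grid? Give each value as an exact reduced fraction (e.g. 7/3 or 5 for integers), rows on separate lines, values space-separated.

Answer: 7951/2160 32119/7200 34289/7200 11543/2160
3839/1200 1631/500 6313/1500 1909/450
5021/2160 20069/7200 21239/7200 7913/2160

Derivation:
After step 1:
  11/3 23/4 5 22/3
  3 13/5 24/5 4
  4/3 5/2 7/4 10/3
After step 2:
  149/36 1021/240 1373/240 49/9
  53/20 373/100 363/100 73/15
  41/18 491/240 743/240 109/36
After step 3:
  7951/2160 32119/7200 34289/7200 11543/2160
  3839/1200 1631/500 6313/1500 1909/450
  5021/2160 20069/7200 21239/7200 7913/2160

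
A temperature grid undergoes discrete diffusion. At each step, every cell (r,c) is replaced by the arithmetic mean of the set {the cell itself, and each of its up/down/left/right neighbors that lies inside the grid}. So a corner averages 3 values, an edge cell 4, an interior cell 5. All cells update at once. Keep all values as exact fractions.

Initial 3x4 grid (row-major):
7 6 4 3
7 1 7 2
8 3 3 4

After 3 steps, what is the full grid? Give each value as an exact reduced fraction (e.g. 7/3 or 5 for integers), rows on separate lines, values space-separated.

After step 1:
  20/3 9/2 5 3
  23/4 24/5 17/5 4
  6 15/4 17/4 3
After step 2:
  203/36 629/120 159/40 4
  1393/240 111/25 429/100 67/20
  31/6 47/10 18/5 15/4
After step 3:
  12013/2160 8683/1800 1313/300 151/40
  75779/14400 29371/6000 3931/1000 1539/400
  3761/720 1343/300 817/200 107/30

Answer: 12013/2160 8683/1800 1313/300 151/40
75779/14400 29371/6000 3931/1000 1539/400
3761/720 1343/300 817/200 107/30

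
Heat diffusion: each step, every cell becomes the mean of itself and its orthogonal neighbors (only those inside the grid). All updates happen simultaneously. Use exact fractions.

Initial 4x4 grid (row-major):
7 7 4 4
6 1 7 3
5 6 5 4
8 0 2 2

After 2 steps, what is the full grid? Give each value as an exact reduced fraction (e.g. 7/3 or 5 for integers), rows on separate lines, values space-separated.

Answer: 97/18 1339/240 215/48 41/9
173/30 223/50 121/25 47/12
281/60 477/100 359/100 58/15
175/36 839/240 823/240 101/36

Derivation:
After step 1:
  20/3 19/4 11/2 11/3
  19/4 27/5 4 9/2
  25/4 17/5 24/5 7/2
  13/3 4 9/4 8/3
After step 2:
  97/18 1339/240 215/48 41/9
  173/30 223/50 121/25 47/12
  281/60 477/100 359/100 58/15
  175/36 839/240 823/240 101/36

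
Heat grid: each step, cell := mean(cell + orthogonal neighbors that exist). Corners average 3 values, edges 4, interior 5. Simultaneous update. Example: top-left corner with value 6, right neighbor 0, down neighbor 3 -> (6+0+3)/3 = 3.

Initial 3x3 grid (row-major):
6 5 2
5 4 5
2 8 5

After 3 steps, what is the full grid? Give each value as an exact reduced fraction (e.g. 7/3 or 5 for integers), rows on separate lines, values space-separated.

Answer: 5167/1080 64693/14400 3283/720
67693/14400 29291/6000 919/200
299/60 23281/4800 3613/720

Derivation:
After step 1:
  16/3 17/4 4
  17/4 27/5 4
  5 19/4 6
After step 2:
  83/18 1139/240 49/12
  1199/240 453/100 97/20
  14/3 423/80 59/12
After step 3:
  5167/1080 64693/14400 3283/720
  67693/14400 29291/6000 919/200
  299/60 23281/4800 3613/720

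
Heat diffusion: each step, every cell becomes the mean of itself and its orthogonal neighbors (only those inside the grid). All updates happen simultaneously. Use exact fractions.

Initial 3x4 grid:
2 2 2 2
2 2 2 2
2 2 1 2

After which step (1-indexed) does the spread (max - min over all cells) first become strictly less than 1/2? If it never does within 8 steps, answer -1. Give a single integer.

Step 1: max=2, min=5/3, spread=1/3
  -> spread < 1/2 first at step 1
Step 2: max=2, min=209/120, spread=31/120
Step 3: max=2, min=1949/1080, spread=211/1080
Step 4: max=3553/1800, min=199103/108000, spread=14077/108000
Step 5: max=212317/108000, min=1803593/972000, spread=5363/48600
Step 6: max=117131/60000, min=54579191/29160000, spread=93859/1166400
Step 7: max=189063533/97200000, min=3288925519/1749600000, spread=4568723/69984000
Step 8: max=5650381111/2916000000, min=198171564371/104976000000, spread=8387449/167961600

Answer: 1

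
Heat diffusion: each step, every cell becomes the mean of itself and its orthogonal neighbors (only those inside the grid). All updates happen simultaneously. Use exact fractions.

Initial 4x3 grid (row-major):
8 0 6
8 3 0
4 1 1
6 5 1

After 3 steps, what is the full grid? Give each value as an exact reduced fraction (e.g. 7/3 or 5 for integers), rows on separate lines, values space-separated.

After step 1:
  16/3 17/4 2
  23/4 12/5 5/2
  19/4 14/5 3/4
  5 13/4 7/3
After step 2:
  46/9 839/240 35/12
  547/120 177/50 153/80
  183/40 279/100 503/240
  13/3 803/240 19/9
After step 3:
  9479/2160 54229/14400 111/40
  8003/1800 4889/1500 2093/800
  4877/1200 1226/375 16037/7200
  2941/720 45289/14400 2719/1080

Answer: 9479/2160 54229/14400 111/40
8003/1800 4889/1500 2093/800
4877/1200 1226/375 16037/7200
2941/720 45289/14400 2719/1080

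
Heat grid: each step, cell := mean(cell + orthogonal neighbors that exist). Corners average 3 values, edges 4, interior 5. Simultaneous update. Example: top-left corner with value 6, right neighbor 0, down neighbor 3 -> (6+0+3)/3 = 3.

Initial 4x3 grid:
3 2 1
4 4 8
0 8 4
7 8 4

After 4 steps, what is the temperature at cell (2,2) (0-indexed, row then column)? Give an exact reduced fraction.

Step 1: cell (2,2) = 6
Step 2: cell (2,2) = 1223/240
Step 3: cell (2,2) = 1541/288
Step 4: cell (2,2) = 43313/8640
Full grid after step 4:
  15229/4320 326971/86400 12623/3240
  14669/3600 37193/9000 193853/43200
  3329/720 359789/72000 43313/8640
  44743/8640 182417/34560 142619/25920

Answer: 43313/8640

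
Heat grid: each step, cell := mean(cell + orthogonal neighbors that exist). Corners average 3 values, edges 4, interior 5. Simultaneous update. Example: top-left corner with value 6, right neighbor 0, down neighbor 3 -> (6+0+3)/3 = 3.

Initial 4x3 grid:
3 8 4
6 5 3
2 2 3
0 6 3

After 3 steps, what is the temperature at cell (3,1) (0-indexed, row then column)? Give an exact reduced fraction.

Step 1: cell (3,1) = 11/4
Step 2: cell (3,1) = 781/240
Step 3: cell (3,1) = 44423/14400
Full grid after step 3:
  5129/1080 16937/3600 551/120
  14897/3600 6283/1500 1231/300
  12017/3600 20977/6000 2107/600
  6541/2160 44423/14400 2387/720

Answer: 44423/14400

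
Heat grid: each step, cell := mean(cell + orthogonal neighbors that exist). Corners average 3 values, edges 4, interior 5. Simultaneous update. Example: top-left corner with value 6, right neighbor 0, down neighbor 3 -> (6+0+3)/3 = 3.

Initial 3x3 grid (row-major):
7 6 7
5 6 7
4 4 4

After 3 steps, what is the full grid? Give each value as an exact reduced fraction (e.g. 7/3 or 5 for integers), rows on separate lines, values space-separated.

Answer: 117/20 43561/7200 6623/1080
39161/7200 5569/1000 20693/3600
2699/540 36761/7200 1901/360

Derivation:
After step 1:
  6 13/2 20/3
  11/2 28/5 6
  13/3 9/2 5
After step 2:
  6 743/120 115/18
  643/120 281/50 349/60
  43/9 583/120 31/6
After step 3:
  117/20 43561/7200 6623/1080
  39161/7200 5569/1000 20693/3600
  2699/540 36761/7200 1901/360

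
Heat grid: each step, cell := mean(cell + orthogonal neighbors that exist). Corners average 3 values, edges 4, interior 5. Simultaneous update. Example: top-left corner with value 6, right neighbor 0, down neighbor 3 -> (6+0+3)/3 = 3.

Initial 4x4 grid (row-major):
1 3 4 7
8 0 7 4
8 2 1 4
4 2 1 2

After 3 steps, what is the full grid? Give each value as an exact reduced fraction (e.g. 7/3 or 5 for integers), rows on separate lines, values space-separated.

After step 1:
  4 2 21/4 5
  17/4 4 16/5 11/2
  11/2 13/5 3 11/4
  14/3 9/4 3/2 7/3
After step 2:
  41/12 61/16 309/80 21/4
  71/16 321/100 419/100 329/80
  1021/240 347/100 261/100 163/48
  149/36 661/240 109/48 79/36
After step 3:
  35/9 8581/2400 3423/800 529/120
  9191/2400 478/125 3597/1000 10169/2400
  29341/7200 9779/3000 4781/1500 22163/7200
  4013/1080 22741/7200 17693/7200 283/108

Answer: 35/9 8581/2400 3423/800 529/120
9191/2400 478/125 3597/1000 10169/2400
29341/7200 9779/3000 4781/1500 22163/7200
4013/1080 22741/7200 17693/7200 283/108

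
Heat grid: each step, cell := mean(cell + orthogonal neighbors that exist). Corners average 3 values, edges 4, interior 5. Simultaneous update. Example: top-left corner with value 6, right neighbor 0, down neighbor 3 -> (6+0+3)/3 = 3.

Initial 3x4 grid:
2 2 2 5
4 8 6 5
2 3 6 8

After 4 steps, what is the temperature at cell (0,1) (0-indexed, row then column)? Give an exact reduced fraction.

Step 1: cell (0,1) = 7/2
Step 2: cell (0,1) = 871/240
Step 3: cell (0,1) = 5627/1440
Step 4: cell (0,1) = 34687/8640
Full grid after step 4:
  48671/12960 34687/8640 64597/14400 767/160
  3373/864 155129/36000 173899/36000 111383/21600
  2987/720 3271/720 55429/10800 17563/3240

Answer: 34687/8640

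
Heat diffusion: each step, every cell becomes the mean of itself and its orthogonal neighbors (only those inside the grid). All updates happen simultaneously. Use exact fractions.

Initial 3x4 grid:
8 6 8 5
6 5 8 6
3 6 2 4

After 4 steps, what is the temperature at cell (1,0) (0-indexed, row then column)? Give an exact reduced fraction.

Answer: 495769/86400

Derivation:
Step 1: cell (1,0) = 11/2
Step 2: cell (1,0) = 701/120
Step 3: cell (1,0) = 8147/1440
Step 4: cell (1,0) = 495769/86400
Full grid after step 4:
  78377/12960 66383/10800 65371/10800 155417/25920
  495769/86400 204389/36000 410543/72000 965461/172800
  22979/4320 12749/2400 4171/800 45539/8640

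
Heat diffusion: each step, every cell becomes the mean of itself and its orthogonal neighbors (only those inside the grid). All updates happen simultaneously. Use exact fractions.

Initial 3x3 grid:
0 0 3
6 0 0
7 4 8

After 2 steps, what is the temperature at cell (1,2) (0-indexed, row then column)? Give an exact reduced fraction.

Answer: 39/16

Derivation:
Step 1: cell (1,2) = 11/4
Step 2: cell (1,2) = 39/16
Full grid after step 2:
  2 23/16 3/2
  155/48 27/10 39/16
  41/9 197/48 23/6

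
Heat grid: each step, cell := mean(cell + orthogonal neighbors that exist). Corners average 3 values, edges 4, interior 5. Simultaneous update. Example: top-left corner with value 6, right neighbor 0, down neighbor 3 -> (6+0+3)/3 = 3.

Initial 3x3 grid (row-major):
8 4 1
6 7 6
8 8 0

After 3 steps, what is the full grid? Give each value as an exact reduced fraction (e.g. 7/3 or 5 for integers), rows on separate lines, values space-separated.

After step 1:
  6 5 11/3
  29/4 31/5 7/2
  22/3 23/4 14/3
After step 2:
  73/12 313/60 73/18
  1607/240 277/50 541/120
  61/9 479/80 167/36
After step 3:
  4319/720 9403/1800 4961/1080
  90349/14400 16769/3000 33737/7200
  3503/540 27533/4800 10897/2160

Answer: 4319/720 9403/1800 4961/1080
90349/14400 16769/3000 33737/7200
3503/540 27533/4800 10897/2160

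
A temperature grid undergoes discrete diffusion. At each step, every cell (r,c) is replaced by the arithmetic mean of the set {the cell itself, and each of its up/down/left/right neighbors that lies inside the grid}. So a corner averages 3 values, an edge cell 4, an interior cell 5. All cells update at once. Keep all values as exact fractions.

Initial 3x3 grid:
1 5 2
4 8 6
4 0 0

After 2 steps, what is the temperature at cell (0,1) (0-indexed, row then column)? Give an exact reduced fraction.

Answer: 61/15

Derivation:
Step 1: cell (0,1) = 4
Step 2: cell (0,1) = 61/15
Full grid after step 2:
  139/36 61/15 37/9
  297/80 397/100 56/15
  119/36 46/15 3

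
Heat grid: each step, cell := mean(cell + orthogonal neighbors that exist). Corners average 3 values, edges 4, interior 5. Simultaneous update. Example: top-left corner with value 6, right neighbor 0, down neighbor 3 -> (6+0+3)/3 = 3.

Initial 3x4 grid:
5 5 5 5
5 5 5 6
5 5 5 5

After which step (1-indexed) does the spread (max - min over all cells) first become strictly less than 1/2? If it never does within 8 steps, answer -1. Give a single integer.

Step 1: max=16/3, min=5, spread=1/3
  -> spread < 1/2 first at step 1
Step 2: max=1267/240, min=5, spread=67/240
Step 3: max=11237/2160, min=5, spread=437/2160
Step 4: max=4477531/864000, min=5009/1000, spread=29951/172800
Step 5: max=40095821/7776000, min=16954/3375, spread=206761/1555200
Step 6: max=16008195571/3110400000, min=27165671/5400000, spread=14430763/124416000
Step 7: max=958227741689/186624000000, min=2177652727/432000000, spread=139854109/1492992000
Step 8: max=57409671890251/11197440000000, min=196251228977/38880000000, spread=7114543559/89579520000

Answer: 1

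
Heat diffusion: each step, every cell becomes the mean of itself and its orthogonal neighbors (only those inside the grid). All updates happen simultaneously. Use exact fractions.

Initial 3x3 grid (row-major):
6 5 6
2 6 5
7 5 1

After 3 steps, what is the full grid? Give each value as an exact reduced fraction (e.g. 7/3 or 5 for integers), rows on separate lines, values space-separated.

After step 1:
  13/3 23/4 16/3
  21/4 23/5 9/2
  14/3 19/4 11/3
After step 2:
  46/9 1201/240 187/36
  377/80 497/100 181/40
  44/9 1061/240 155/36
After step 3:
  2669/540 73007/14400 10601/2160
  7873/1600 9453/2000 3799/800
  631/135 66907/14400 9541/2160

Answer: 2669/540 73007/14400 10601/2160
7873/1600 9453/2000 3799/800
631/135 66907/14400 9541/2160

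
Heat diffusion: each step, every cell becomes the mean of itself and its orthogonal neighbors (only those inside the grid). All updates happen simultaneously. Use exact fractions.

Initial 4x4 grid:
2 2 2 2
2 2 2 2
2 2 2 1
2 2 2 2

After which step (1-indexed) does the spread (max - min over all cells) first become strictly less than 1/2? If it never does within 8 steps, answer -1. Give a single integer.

Step 1: max=2, min=5/3, spread=1/3
  -> spread < 1/2 first at step 1
Step 2: max=2, min=209/120, spread=31/120
Step 3: max=2, min=1949/1080, spread=211/1080
Step 4: max=2, min=199157/108000, spread=16843/108000
Step 5: max=17921/9000, min=1805357/972000, spread=130111/972000
Step 6: max=1072841/540000, min=54677633/29160000, spread=3255781/29160000
Step 7: max=1068893/540000, min=1649246309/874800000, spread=82360351/874800000
Step 8: max=191893559/97200000, min=49736683109/26244000000, spread=2074577821/26244000000

Answer: 1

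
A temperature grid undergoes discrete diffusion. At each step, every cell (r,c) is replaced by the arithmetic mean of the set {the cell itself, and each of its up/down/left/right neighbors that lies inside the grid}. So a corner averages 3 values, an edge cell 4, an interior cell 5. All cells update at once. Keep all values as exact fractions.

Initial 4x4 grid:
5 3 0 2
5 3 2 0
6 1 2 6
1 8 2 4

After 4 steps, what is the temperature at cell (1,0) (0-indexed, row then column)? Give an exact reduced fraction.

Answer: 190181/54000

Derivation:
Step 1: cell (1,0) = 19/4
Step 2: cell (1,0) = 227/60
Step 3: cell (1,0) = 6803/1800
Step 4: cell (1,0) = 190181/54000
Full grid after step 4:
  110521/32400 312877/108000 49189/21600 16241/8100
  190181/54000 56171/18000 14237/5625 9923/4320
  67553/18000 50369/15000 91477/30000 102637/36000
  6779/1800 10943/3000 15079/4500 7039/2160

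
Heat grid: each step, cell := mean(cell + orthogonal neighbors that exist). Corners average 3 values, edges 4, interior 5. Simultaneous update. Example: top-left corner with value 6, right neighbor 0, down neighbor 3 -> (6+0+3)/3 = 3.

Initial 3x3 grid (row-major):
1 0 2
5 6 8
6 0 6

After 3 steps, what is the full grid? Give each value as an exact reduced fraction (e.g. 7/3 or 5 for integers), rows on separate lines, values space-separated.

After step 1:
  2 9/4 10/3
  9/2 19/5 11/2
  11/3 9/2 14/3
After step 2:
  35/12 683/240 133/36
  419/120 411/100 173/40
  38/9 499/120 44/9
After step 3:
  2221/720 48841/14400 7823/2160
  26533/7200 22717/6000 10211/2400
  2137/540 31283/7200 2407/540

Answer: 2221/720 48841/14400 7823/2160
26533/7200 22717/6000 10211/2400
2137/540 31283/7200 2407/540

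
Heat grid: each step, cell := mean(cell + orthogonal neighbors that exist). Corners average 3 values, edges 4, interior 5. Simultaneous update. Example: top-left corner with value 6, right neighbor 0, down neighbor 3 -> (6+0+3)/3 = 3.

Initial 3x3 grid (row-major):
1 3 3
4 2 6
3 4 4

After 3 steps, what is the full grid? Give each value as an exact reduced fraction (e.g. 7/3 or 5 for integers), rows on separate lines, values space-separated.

Answer: 6343/2160 43541/14400 317/90
21383/7200 6939/2000 51791/14400
7303/2160 50341/14400 1061/270

Derivation:
After step 1:
  8/3 9/4 4
  5/2 19/5 15/4
  11/3 13/4 14/3
After step 2:
  89/36 763/240 10/3
  379/120 311/100 973/240
  113/36 923/240 35/9
After step 3:
  6343/2160 43541/14400 317/90
  21383/7200 6939/2000 51791/14400
  7303/2160 50341/14400 1061/270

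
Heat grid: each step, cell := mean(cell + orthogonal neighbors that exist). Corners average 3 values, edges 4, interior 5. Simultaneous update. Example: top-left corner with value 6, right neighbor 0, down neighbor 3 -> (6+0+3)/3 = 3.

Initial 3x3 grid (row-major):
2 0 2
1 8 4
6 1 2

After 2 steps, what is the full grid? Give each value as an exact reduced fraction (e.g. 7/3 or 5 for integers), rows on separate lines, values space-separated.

After step 1:
  1 3 2
  17/4 14/5 4
  8/3 17/4 7/3
After step 2:
  11/4 11/5 3
  643/240 183/50 167/60
  67/18 241/80 127/36

Answer: 11/4 11/5 3
643/240 183/50 167/60
67/18 241/80 127/36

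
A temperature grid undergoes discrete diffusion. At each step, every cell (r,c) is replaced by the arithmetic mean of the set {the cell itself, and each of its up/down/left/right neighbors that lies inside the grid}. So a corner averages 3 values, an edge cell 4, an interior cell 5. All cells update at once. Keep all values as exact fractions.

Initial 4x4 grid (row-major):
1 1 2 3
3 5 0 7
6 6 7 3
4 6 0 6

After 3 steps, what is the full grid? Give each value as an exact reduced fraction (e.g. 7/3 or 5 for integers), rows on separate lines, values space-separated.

After step 1:
  5/3 9/4 3/2 4
  15/4 3 21/5 13/4
  19/4 6 16/5 23/4
  16/3 4 19/4 3
After step 2:
  23/9 101/48 239/80 35/12
  79/24 96/25 303/100 43/10
  119/24 419/100 239/50 19/5
  169/36 241/48 299/80 9/2
After step 3:
  1145/432 20677/7200 6623/2400 2449/720
  13181/3600 19747/6000 303/80 2107/600
  15421/3600 27347/6000 1563/400 869/200
  2113/432 31757/7200 10823/2400 321/80

Answer: 1145/432 20677/7200 6623/2400 2449/720
13181/3600 19747/6000 303/80 2107/600
15421/3600 27347/6000 1563/400 869/200
2113/432 31757/7200 10823/2400 321/80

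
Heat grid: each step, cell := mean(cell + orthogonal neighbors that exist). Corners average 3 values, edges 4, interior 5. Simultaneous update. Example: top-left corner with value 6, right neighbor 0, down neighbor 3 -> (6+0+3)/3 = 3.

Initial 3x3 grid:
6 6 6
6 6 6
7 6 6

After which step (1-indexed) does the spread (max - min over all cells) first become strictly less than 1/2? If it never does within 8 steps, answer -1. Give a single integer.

Answer: 1

Derivation:
Step 1: max=19/3, min=6, spread=1/3
  -> spread < 1/2 first at step 1
Step 2: max=113/18, min=6, spread=5/18
Step 3: max=1337/216, min=6, spread=41/216
Step 4: max=79891/12960, min=2171/360, spread=347/2592
Step 5: max=4772537/777600, min=21757/3600, spread=2921/31104
Step 6: max=285764539/46656000, min=2617483/432000, spread=24611/373248
Step 7: max=17114882033/2799360000, min=58976741/9720000, spread=207329/4478976
Step 8: max=1025799552451/167961600000, min=3149201599/518400000, spread=1746635/53747712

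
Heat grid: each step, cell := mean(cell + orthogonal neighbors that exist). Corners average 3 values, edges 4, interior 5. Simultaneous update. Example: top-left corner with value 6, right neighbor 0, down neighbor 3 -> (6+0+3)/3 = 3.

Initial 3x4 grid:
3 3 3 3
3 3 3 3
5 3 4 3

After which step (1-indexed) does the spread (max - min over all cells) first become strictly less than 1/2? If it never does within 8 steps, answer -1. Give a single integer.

Step 1: max=15/4, min=3, spread=3/4
Step 2: max=131/36, min=3, spread=23/36
Step 3: max=745/216, min=607/200, spread=559/1350
  -> spread < 1/2 first at step 3
Step 4: max=220927/64800, min=16561/5400, spread=4439/12960
Step 5: max=13016333/3888000, min=335443/108000, spread=188077/777600
Step 6: max=774885727/233280000, min=7588237/2430000, spread=1856599/9331200
Step 7: max=46115096693/13996800000, min=1834029757/583200000, spread=83935301/559872000
Step 8: max=2753543654287/839808000000, min=36838869221/11664000000, spread=809160563/6718464000

Answer: 3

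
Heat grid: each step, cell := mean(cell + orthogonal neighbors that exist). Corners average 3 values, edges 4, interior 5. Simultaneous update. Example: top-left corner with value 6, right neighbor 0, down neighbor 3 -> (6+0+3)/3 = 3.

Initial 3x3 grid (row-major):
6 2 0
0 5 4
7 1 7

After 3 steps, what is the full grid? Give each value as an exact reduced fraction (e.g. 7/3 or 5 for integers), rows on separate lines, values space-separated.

Answer: 6559/2160 46673/14400 701/240
25949/7200 19301/6000 269/75
3827/1080 7081/1800 73/20

Derivation:
After step 1:
  8/3 13/4 2
  9/2 12/5 4
  8/3 5 4
After step 2:
  125/36 619/240 37/12
  367/120 383/100 31/10
  73/18 211/60 13/3
After step 3:
  6559/2160 46673/14400 701/240
  25949/7200 19301/6000 269/75
  3827/1080 7081/1800 73/20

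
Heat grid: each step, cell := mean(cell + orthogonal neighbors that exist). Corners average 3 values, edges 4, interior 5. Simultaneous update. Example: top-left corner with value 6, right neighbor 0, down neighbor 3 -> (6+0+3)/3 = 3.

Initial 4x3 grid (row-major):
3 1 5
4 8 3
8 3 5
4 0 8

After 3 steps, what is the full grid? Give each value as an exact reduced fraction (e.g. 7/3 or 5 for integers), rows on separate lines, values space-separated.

After step 1:
  8/3 17/4 3
  23/4 19/5 21/4
  19/4 24/5 19/4
  4 15/4 13/3
After step 2:
  38/9 823/240 25/6
  509/120 477/100 21/5
  193/40 437/100 287/60
  25/6 1013/240 77/18
After step 3:
  8563/2160 59717/14400 2831/720
  16253/3600 25213/6000 112/25
  5281/1200 27563/6000 3967/900
  1057/240 61327/14400 9563/2160

Answer: 8563/2160 59717/14400 2831/720
16253/3600 25213/6000 112/25
5281/1200 27563/6000 3967/900
1057/240 61327/14400 9563/2160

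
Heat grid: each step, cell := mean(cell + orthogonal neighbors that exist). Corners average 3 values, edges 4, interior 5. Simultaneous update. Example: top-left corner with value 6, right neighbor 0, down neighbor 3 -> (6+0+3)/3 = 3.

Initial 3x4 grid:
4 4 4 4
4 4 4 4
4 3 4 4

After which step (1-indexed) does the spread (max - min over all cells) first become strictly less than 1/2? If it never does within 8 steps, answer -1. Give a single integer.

Answer: 1

Derivation:
Step 1: max=4, min=11/3, spread=1/3
  -> spread < 1/2 first at step 1
Step 2: max=4, min=449/120, spread=31/120
Step 3: max=4, min=4109/1080, spread=211/1080
Step 4: max=7153/1800, min=415103/108000, spread=14077/108000
Step 5: max=428317/108000, min=3747593/972000, spread=5363/48600
Step 6: max=237131/60000, min=112899191/29160000, spread=93859/1166400
Step 7: max=383463533/97200000, min=6788125519/1749600000, spread=4568723/69984000
Step 8: max=11482381111/2916000000, min=408123564371/104976000000, spread=8387449/167961600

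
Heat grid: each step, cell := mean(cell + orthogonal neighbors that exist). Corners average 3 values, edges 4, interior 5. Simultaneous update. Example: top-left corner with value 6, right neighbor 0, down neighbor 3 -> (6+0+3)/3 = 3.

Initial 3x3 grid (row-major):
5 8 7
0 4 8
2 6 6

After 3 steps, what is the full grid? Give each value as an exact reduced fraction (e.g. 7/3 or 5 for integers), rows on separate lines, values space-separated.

After step 1:
  13/3 6 23/3
  11/4 26/5 25/4
  8/3 9/2 20/3
After step 2:
  157/36 29/5 239/36
  299/80 247/50 1547/240
  119/36 571/120 209/36
After step 3:
  10007/2160 1087/200 13597/2160
  19613/4800 15409/3000 85789/14400
  8497/2160 33857/7200 12247/2160

Answer: 10007/2160 1087/200 13597/2160
19613/4800 15409/3000 85789/14400
8497/2160 33857/7200 12247/2160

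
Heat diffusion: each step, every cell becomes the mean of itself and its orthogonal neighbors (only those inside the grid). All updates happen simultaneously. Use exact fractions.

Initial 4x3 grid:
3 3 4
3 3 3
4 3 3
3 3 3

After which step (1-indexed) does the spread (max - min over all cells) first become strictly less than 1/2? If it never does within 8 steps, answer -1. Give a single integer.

Step 1: max=10/3, min=3, spread=1/3
  -> spread < 1/2 first at step 1
Step 2: max=59/18, min=3, spread=5/18
Step 3: max=3451/1080, min=2219/720, spread=49/432
Step 4: max=413269/129600, min=66769/21600, spread=2531/25920
Step 5: max=164633089/51840000, min=673391/216000, spread=3019249/51840000
Step 6: max=164396711/51840000, min=60719051/19440000, spread=297509/6220800
Step 7: max=591028799209/186624000000, min=913485521/291600000, spread=6398065769/186624000000
Step 8: max=1772353464773/559872000000, min=36581378951/11664000000, spread=131578201/4478976000

Answer: 1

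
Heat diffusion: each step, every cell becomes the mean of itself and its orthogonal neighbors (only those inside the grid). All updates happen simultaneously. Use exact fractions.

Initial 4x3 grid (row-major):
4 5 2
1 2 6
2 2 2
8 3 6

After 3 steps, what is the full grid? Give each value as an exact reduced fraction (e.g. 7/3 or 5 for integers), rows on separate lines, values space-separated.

After step 1:
  10/3 13/4 13/3
  9/4 16/5 3
  13/4 11/5 4
  13/3 19/4 11/3
After step 2:
  53/18 847/240 127/36
  361/120 139/50 109/30
  361/120 87/25 193/60
  37/9 299/80 149/36
After step 3:
  6827/2160 46013/14400 7697/2160
  10567/3600 19717/6000 5921/1800
  12247/3600 6489/2000 6511/1800
  7817/2160 6187/1600 7987/2160

Answer: 6827/2160 46013/14400 7697/2160
10567/3600 19717/6000 5921/1800
12247/3600 6489/2000 6511/1800
7817/2160 6187/1600 7987/2160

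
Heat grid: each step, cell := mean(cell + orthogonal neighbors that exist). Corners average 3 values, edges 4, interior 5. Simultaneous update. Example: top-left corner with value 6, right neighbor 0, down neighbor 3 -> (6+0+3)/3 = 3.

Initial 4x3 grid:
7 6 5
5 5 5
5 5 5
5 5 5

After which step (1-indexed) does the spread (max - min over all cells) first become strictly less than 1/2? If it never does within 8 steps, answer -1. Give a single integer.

Answer: 4

Derivation:
Step 1: max=6, min=5, spread=1
Step 2: max=23/4, min=5, spread=3/4
Step 3: max=4019/720, min=5, spread=419/720
Step 4: max=237203/43200, min=1129/225, spread=4087/8640
  -> spread < 1/2 first at step 4
Step 5: max=520831/96000, min=272449/54000, spread=65659/172800
Step 6: max=836870263/155520000, min=2738551/540000, spread=1926703/6220800
Step 7: max=49898766517/9331200000, min=495326677/97200000, spread=93896221/373248000
Step 8: max=993284380501/186624000000, min=59680946711/11664000000, spread=61422773/298598400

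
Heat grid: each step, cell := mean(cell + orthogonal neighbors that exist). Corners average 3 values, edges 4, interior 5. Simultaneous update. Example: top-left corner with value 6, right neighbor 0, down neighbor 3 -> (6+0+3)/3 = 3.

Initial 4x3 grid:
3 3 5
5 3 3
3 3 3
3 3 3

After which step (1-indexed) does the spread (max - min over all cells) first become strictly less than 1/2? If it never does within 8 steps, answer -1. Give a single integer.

Step 1: max=11/3, min=3, spread=2/3
Step 2: max=427/120, min=3, spread=67/120
Step 3: max=3827/1080, min=73/24, spread=271/540
Step 4: max=226399/64800, min=3721/1200, spread=5093/12960
  -> spread < 1/2 first at step 4
Step 5: max=13475501/3888000, min=338611/108000, spread=257101/777600
Step 6: max=801493999/233280000, min=10267967/3240000, spread=497603/1866240
Step 7: max=47784437141/13996800000, min=103446113/32400000, spread=123828653/559872000
Step 8: max=2850565884319/839808000000, min=9370295413/2916000000, spread=1215366443/6718464000

Answer: 4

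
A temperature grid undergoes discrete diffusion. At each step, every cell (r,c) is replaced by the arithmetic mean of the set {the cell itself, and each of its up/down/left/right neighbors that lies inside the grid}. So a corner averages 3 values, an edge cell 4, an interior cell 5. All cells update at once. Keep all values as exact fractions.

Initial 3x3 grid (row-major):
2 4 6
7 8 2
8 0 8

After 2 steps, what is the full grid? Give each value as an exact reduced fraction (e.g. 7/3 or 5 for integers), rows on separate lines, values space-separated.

After step 1:
  13/3 5 4
  25/4 21/5 6
  5 6 10/3
After step 2:
  187/36 263/60 5
  1187/240 549/100 263/60
  23/4 139/30 46/9

Answer: 187/36 263/60 5
1187/240 549/100 263/60
23/4 139/30 46/9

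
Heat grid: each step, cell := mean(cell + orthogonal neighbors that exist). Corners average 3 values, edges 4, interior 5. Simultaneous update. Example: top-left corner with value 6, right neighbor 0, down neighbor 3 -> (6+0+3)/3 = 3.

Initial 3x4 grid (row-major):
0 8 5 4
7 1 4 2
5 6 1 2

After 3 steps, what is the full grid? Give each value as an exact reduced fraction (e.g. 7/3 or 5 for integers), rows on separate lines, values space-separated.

Answer: 811/180 9581/2400 29383/7200 7531/2160
19807/4800 4289/1000 19919/6000 2971/900
3229/720 4453/1200 6127/1800 2903/1080

Derivation:
After step 1:
  5 7/2 21/4 11/3
  13/4 26/5 13/5 3
  6 13/4 13/4 5/3
After step 2:
  47/12 379/80 901/240 143/36
  389/80 89/25 193/50 41/15
  25/6 177/40 323/120 95/36
After step 3:
  811/180 9581/2400 29383/7200 7531/2160
  19807/4800 4289/1000 19919/6000 2971/900
  3229/720 4453/1200 6127/1800 2903/1080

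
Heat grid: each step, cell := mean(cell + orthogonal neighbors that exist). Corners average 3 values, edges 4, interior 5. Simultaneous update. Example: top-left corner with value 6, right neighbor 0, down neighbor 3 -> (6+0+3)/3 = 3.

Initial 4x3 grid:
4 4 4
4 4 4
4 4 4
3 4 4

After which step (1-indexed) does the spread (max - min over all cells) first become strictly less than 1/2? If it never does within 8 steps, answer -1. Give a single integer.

Step 1: max=4, min=11/3, spread=1/3
  -> spread < 1/2 first at step 1
Step 2: max=4, min=67/18, spread=5/18
Step 3: max=4, min=823/216, spread=41/216
Step 4: max=4, min=99463/25920, spread=4217/25920
Step 5: max=28721/7200, min=6011651/1555200, spread=38417/311040
Step 6: max=573403/144000, min=362047789/93312000, spread=1903471/18662400
Step 7: max=17164241/4320000, min=21793890911/5598720000, spread=18038617/223948800
Step 8: max=1542273241/388800000, min=1310424617149/335923200000, spread=883978523/13436928000

Answer: 1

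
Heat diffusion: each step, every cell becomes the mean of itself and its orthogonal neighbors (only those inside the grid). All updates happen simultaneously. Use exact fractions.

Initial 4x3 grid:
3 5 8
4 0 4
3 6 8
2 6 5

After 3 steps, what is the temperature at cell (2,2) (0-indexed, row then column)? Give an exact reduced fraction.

Answer: 37109/7200

Derivation:
Step 1: cell (2,2) = 23/4
Step 2: cell (2,2) = 1301/240
Step 3: cell (2,2) = 37109/7200
Full grid after step 3:
  2731/720 7531/1800 10303/2160
  8773/2400 6433/1500 34819/7200
  28309/7200 8959/2000 37109/7200
  1127/270 22841/4800 5713/1080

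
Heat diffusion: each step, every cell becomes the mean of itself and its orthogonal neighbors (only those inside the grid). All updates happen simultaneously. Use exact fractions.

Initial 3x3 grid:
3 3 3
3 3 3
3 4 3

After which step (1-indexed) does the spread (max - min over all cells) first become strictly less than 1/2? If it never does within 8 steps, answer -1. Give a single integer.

Answer: 1

Derivation:
Step 1: max=10/3, min=3, spread=1/3
  -> spread < 1/2 first at step 1
Step 2: max=787/240, min=3, spread=67/240
Step 3: max=6917/2160, min=607/200, spread=1807/10800
Step 4: max=2749963/864000, min=16561/5400, spread=33401/288000
Step 5: max=24557933/7776000, min=1663391/540000, spread=3025513/38880000
Step 6: max=9796126867/3110400000, min=89155949/28800000, spread=53531/995328
Step 7: max=585904925849/186624000000, min=24119116051/7776000000, spread=450953/11943936
Step 8: max=35101223560603/11197440000000, min=2900368610519/933120000000, spread=3799043/143327232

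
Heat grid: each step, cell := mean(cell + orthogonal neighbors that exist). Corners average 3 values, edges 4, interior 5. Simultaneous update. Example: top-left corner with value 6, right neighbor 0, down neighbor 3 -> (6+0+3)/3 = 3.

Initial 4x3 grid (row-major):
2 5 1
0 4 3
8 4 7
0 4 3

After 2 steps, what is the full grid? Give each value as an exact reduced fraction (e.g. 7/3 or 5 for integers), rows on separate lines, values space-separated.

Answer: 53/18 173/60 13/4
361/120 377/100 71/20
159/40 93/25 271/60
13/4 1009/240 35/9

Derivation:
After step 1:
  7/3 3 3
  7/2 16/5 15/4
  3 27/5 17/4
  4 11/4 14/3
After step 2:
  53/18 173/60 13/4
  361/120 377/100 71/20
  159/40 93/25 271/60
  13/4 1009/240 35/9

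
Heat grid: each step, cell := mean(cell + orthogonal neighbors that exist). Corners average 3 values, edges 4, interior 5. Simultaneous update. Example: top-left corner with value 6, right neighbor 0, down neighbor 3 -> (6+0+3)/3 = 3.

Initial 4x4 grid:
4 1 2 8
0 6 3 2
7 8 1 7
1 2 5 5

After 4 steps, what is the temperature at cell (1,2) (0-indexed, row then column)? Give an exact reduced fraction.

Step 1: cell (1,2) = 14/5
Step 2: cell (1,2) = 197/50
Step 3: cell (1,2) = 3767/1000
Step 4: cell (1,2) = 39021/10000
Full grid after step 4:
  27029/8100 741331/216000 261041/72000 41897/10800
  769381/216000 20534/5625 39021/10000 287621/72000
  826613/216000 356869/90000 182509/45000 925663/216000
  128011/32400 865853/216000 913213/216000 69001/16200

Answer: 39021/10000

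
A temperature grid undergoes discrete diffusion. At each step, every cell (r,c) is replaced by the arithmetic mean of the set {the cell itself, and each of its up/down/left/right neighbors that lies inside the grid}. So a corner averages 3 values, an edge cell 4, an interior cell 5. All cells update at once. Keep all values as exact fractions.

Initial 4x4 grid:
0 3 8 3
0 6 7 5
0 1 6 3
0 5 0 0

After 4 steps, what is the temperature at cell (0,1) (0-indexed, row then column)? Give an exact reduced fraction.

Answer: 25037/7200

Derivation:
Step 1: cell (0,1) = 17/4
Step 2: cell (0,1) = 139/40
Step 3: cell (0,1) = 4459/1200
Step 4: cell (0,1) = 25037/7200
Full grid after step 4:
  20351/7200 25037/7200 96791/21600 152311/32400
  6949/2880 66457/20000 71807/18000 47563/10800
  468727/216000 58601/22500 203311/60000 1381/400
  29701/16200 506077/216000 37987/14400 63913/21600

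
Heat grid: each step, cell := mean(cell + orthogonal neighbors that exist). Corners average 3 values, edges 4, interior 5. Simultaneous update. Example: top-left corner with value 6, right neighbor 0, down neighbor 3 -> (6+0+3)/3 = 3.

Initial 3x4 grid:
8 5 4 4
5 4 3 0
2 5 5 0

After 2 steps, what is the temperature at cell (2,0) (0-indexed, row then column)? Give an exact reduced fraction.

Answer: 17/4

Derivation:
Step 1: cell (2,0) = 4
Step 2: cell (2,0) = 17/4
Full grid after step 2:
  16/3 393/80 907/240 101/36
  383/80 108/25 83/25 557/240
  17/4 313/80 727/240 20/9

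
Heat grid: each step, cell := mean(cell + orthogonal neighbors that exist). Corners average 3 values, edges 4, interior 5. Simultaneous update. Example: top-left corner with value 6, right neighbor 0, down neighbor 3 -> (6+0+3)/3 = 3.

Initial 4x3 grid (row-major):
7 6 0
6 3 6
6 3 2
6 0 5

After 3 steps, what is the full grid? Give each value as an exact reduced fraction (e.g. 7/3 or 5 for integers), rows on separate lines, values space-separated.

Answer: 11183/2160 15853/3600 2941/720
34391/7200 13309/3000 8647/2400
10907/2400 5567/1500 25571/7200
2831/720 26561/7200 6773/2160

Derivation:
After step 1:
  19/3 4 4
  11/2 24/5 11/4
  21/4 14/5 4
  4 7/2 7/3
After step 2:
  95/18 287/60 43/12
  1313/240 397/100 311/80
  351/80 407/100 713/240
  17/4 379/120 59/18
After step 3:
  11183/2160 15853/3600 2941/720
  34391/7200 13309/3000 8647/2400
  10907/2400 5567/1500 25571/7200
  2831/720 26561/7200 6773/2160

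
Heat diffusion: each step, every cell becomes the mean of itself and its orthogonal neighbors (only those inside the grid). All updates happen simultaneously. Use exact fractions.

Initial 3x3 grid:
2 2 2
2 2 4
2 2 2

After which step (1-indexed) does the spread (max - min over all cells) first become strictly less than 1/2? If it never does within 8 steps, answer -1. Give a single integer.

Step 1: max=8/3, min=2, spread=2/3
Step 2: max=307/120, min=2, spread=67/120
Step 3: max=2597/1080, min=207/100, spread=1807/5400
  -> spread < 1/2 first at step 3
Step 4: max=1021963/432000, min=5761/2700, spread=33401/144000
Step 5: max=9005933/3888000, min=583391/270000, spread=3025513/19440000
Step 6: max=3575326867/1555200000, min=31555949/14400000, spread=53531/497664
Step 7: max=212656925849/93312000000, min=8567116051/3888000000, spread=450953/5971968
Step 8: max=12706343560603/5598720000000, min=1034128610519/466560000000, spread=3799043/71663616

Answer: 3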